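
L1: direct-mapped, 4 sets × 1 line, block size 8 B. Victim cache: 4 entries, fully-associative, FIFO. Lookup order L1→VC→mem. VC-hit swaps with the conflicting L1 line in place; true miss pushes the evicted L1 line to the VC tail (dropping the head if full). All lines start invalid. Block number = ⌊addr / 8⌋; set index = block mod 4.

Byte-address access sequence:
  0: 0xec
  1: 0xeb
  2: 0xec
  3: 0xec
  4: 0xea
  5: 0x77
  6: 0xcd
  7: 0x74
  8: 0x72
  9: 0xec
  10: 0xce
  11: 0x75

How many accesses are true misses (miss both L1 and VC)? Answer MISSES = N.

MISSES = 3

0: 0xec (blk 29, set 1) → MISS  vc=[]
1: 0xeb (blk 29, set 1) → L1-HIT  vc=[]
2: 0xec (blk 29, set 1) → L1-HIT  vc=[]
3: 0xec (blk 29, set 1) → L1-HIT  vc=[]
4: 0xea (blk 29, set 1) → L1-HIT  vc=[]
5: 0x77 (blk 14, set 2) → MISS  vc=[]
6: 0xcd (blk 25, set 1) → MISS  vc=[29]
7: 0x74 (blk 14, set 2) → L1-HIT  vc=[29]
8: 0x72 (blk 14, set 2) → L1-HIT  vc=[29]
9: 0xec (blk 29, set 1) → VC-HIT  vc=[25]
10: 0xce (blk 25, set 1) → VC-HIT  vc=[29]
11: 0x75 (blk 14, set 2) → L1-HIT  vc=[29]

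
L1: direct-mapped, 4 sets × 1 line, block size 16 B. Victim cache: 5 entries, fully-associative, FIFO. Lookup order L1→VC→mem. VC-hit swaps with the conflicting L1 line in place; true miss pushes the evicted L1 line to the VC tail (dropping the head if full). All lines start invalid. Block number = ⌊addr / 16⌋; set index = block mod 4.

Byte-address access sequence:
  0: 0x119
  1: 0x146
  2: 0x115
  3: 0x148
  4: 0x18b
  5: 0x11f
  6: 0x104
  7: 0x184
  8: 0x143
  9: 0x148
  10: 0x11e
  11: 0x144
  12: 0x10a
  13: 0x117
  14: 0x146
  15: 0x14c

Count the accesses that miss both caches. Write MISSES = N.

MISSES = 4

  [0] addr=0x119 blk=17 s=1: MISS | VC []
  [1] addr=0x146 blk=20 s=0: MISS | VC []
  [2] addr=0x115 blk=17 s=1: L1-HIT | VC []
  [3] addr=0x148 blk=20 s=0: L1-HIT | VC []
  [4] addr=0x18b blk=24 s=0: MISS | VC [20]
  [5] addr=0x11f blk=17 s=1: L1-HIT | VC [20]
  [6] addr=0x104 blk=16 s=0: MISS | VC [20, 24]
  [7] addr=0x184 blk=24 s=0: VC-HIT | VC [20, 16]
  [8] addr=0x143 blk=20 s=0: VC-HIT | VC [24, 16]
  [9] addr=0x148 blk=20 s=0: L1-HIT | VC [24, 16]
  [10] addr=0x11e blk=17 s=1: L1-HIT | VC [24, 16]
  [11] addr=0x144 blk=20 s=0: L1-HIT | VC [24, 16]
  [12] addr=0x10a blk=16 s=0: VC-HIT | VC [24, 20]
  [13] addr=0x117 blk=17 s=1: L1-HIT | VC [24, 20]
  [14] addr=0x146 blk=20 s=0: VC-HIT | VC [24, 16]
  [15] addr=0x14c blk=20 s=0: L1-HIT | VC [24, 16]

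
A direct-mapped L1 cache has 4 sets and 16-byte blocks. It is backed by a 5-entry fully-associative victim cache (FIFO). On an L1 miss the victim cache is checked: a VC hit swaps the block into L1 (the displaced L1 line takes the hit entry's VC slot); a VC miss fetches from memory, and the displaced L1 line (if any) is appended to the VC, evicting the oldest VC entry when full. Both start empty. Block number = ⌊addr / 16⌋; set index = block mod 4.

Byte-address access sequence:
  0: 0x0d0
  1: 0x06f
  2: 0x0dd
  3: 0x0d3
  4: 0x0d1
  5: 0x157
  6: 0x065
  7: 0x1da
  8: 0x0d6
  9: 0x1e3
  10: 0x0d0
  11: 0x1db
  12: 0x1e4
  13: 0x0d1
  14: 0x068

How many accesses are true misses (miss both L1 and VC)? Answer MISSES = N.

#0 0xd0→b13/s1 MISS; vc=[]
#1 0x6f→b6/s2 MISS; vc=[]
#2 0xdd→b13/s1 L1-HIT; vc=[]
#3 0xd3→b13/s1 L1-HIT; vc=[]
#4 0xd1→b13/s1 L1-HIT; vc=[]
#5 0x157→b21/s1 MISS; vc=[13]
#6 0x65→b6/s2 L1-HIT; vc=[13]
#7 0x1da→b29/s1 MISS; vc=[13,21]
#8 0xd6→b13/s1 VC-HIT; vc=[29,21]
#9 0x1e3→b30/s2 MISS; vc=[29,21,6]
#10 0xd0→b13/s1 L1-HIT; vc=[29,21,6]
#11 0x1db→b29/s1 VC-HIT; vc=[13,21,6]
#12 0x1e4→b30/s2 L1-HIT; vc=[13,21,6]
#13 0xd1→b13/s1 VC-HIT; vc=[29,21,6]
#14 0x68→b6/s2 VC-HIT; vc=[29,21,30]

MISSES = 5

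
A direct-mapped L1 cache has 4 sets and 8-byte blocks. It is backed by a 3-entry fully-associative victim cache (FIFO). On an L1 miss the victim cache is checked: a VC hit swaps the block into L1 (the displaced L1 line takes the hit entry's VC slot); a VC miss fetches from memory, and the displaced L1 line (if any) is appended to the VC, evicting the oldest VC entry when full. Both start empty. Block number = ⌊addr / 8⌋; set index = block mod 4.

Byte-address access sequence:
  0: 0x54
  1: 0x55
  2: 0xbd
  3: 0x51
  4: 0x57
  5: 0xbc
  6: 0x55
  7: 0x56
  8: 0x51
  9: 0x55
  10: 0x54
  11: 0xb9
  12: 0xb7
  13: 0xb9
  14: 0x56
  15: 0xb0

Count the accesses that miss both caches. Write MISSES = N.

0: 0x54 (blk 10, set 2) → MISS  vc=[]
1: 0x55 (blk 10, set 2) → L1-HIT  vc=[]
2: 0xbd (blk 23, set 3) → MISS  vc=[]
3: 0x51 (blk 10, set 2) → L1-HIT  vc=[]
4: 0x57 (blk 10, set 2) → L1-HIT  vc=[]
5: 0xbc (blk 23, set 3) → L1-HIT  vc=[]
6: 0x55 (blk 10, set 2) → L1-HIT  vc=[]
7: 0x56 (blk 10, set 2) → L1-HIT  vc=[]
8: 0x51 (blk 10, set 2) → L1-HIT  vc=[]
9: 0x55 (blk 10, set 2) → L1-HIT  vc=[]
10: 0x54 (blk 10, set 2) → L1-HIT  vc=[]
11: 0xb9 (blk 23, set 3) → L1-HIT  vc=[]
12: 0xb7 (blk 22, set 2) → MISS  vc=[10]
13: 0xb9 (blk 23, set 3) → L1-HIT  vc=[10]
14: 0x56 (blk 10, set 2) → VC-HIT  vc=[22]
15: 0xb0 (blk 22, set 2) → VC-HIT  vc=[10]

MISSES = 3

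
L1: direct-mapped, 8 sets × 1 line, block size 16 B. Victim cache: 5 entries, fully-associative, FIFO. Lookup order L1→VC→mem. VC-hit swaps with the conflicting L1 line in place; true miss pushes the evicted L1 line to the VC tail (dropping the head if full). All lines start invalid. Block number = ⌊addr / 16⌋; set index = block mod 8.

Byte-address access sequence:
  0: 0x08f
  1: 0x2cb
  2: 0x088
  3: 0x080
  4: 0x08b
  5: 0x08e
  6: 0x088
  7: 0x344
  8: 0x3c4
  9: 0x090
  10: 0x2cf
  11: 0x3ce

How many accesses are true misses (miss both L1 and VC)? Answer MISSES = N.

MISSES = 5

  [0] addr=0x8f blk=8 s=0: MISS | VC []
  [1] addr=0x2cb blk=44 s=4: MISS | VC []
  [2] addr=0x88 blk=8 s=0: L1-HIT | VC []
  [3] addr=0x80 blk=8 s=0: L1-HIT | VC []
  [4] addr=0x8b blk=8 s=0: L1-HIT | VC []
  [5] addr=0x8e blk=8 s=0: L1-HIT | VC []
  [6] addr=0x88 blk=8 s=0: L1-HIT | VC []
  [7] addr=0x344 blk=52 s=4: MISS | VC [44]
  [8] addr=0x3c4 blk=60 s=4: MISS | VC [44, 52]
  [9] addr=0x90 blk=9 s=1: MISS | VC [44, 52]
  [10] addr=0x2cf blk=44 s=4: VC-HIT | VC [60, 52]
  [11] addr=0x3ce blk=60 s=4: VC-HIT | VC [44, 52]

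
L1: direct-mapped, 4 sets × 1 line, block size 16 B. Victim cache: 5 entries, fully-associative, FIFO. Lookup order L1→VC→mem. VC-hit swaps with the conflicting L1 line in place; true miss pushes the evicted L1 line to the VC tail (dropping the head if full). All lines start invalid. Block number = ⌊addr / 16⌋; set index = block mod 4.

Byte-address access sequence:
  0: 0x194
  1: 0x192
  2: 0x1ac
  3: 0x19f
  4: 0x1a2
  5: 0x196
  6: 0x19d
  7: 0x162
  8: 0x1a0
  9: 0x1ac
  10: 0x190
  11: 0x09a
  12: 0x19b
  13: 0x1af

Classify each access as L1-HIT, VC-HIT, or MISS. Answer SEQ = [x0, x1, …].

SEQ = [MISS, L1-HIT, MISS, L1-HIT, L1-HIT, L1-HIT, L1-HIT, MISS, VC-HIT, L1-HIT, L1-HIT, MISS, VC-HIT, L1-HIT]

0: 0x194 (blk 25, set 1) → MISS  vc=[]
1: 0x192 (blk 25, set 1) → L1-HIT  vc=[]
2: 0x1ac (blk 26, set 2) → MISS  vc=[]
3: 0x19f (blk 25, set 1) → L1-HIT  vc=[]
4: 0x1a2 (blk 26, set 2) → L1-HIT  vc=[]
5: 0x196 (blk 25, set 1) → L1-HIT  vc=[]
6: 0x19d (blk 25, set 1) → L1-HIT  vc=[]
7: 0x162 (blk 22, set 2) → MISS  vc=[26]
8: 0x1a0 (blk 26, set 2) → VC-HIT  vc=[22]
9: 0x1ac (blk 26, set 2) → L1-HIT  vc=[22]
10: 0x190 (blk 25, set 1) → L1-HIT  vc=[22]
11: 0x9a (blk 9, set 1) → MISS  vc=[22, 25]
12: 0x19b (blk 25, set 1) → VC-HIT  vc=[22, 9]
13: 0x1af (blk 26, set 2) → L1-HIT  vc=[22, 9]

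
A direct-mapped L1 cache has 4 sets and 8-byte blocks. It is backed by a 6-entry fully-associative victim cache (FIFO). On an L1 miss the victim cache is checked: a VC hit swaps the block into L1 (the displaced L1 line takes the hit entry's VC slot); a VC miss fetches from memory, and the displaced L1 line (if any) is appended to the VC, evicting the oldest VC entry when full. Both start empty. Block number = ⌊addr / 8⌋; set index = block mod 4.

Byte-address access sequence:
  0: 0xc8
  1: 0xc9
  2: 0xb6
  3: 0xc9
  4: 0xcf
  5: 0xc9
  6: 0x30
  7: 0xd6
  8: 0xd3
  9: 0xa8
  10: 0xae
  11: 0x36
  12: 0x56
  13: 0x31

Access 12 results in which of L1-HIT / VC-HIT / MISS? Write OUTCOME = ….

#0 0xc8→b25/s1 MISS; vc=[]
#1 0xc9→b25/s1 L1-HIT; vc=[]
#2 0xb6→b22/s2 MISS; vc=[]
#3 0xc9→b25/s1 L1-HIT; vc=[]
#4 0xcf→b25/s1 L1-HIT; vc=[]
#5 0xc9→b25/s1 L1-HIT; vc=[]
#6 0x30→b6/s2 MISS; vc=[22]
#7 0xd6→b26/s2 MISS; vc=[22,6]
#8 0xd3→b26/s2 L1-HIT; vc=[22,6]
#9 0xa8→b21/s1 MISS; vc=[22,6,25]
#10 0xae→b21/s1 L1-HIT; vc=[22,6,25]
#11 0x36→b6/s2 VC-HIT; vc=[22,26,25]
#12 0x56→b10/s2 MISS; vc=[22,26,25,6]
#13 0x31→b6/s2 VC-HIT; vc=[22,26,25,10]

OUTCOME = MISS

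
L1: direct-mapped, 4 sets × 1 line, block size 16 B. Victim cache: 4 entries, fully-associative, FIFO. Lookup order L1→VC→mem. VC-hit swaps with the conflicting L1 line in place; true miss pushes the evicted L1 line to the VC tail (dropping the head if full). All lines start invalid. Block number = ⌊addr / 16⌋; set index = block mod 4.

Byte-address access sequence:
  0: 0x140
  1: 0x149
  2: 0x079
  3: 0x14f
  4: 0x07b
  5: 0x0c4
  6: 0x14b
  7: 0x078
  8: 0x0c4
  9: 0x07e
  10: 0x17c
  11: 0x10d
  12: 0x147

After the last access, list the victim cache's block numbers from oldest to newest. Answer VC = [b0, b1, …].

0: 0x140 (blk 20, set 0) → MISS  vc=[]
1: 0x149 (blk 20, set 0) → L1-HIT  vc=[]
2: 0x79 (blk 7, set 3) → MISS  vc=[]
3: 0x14f (blk 20, set 0) → L1-HIT  vc=[]
4: 0x7b (blk 7, set 3) → L1-HIT  vc=[]
5: 0xc4 (blk 12, set 0) → MISS  vc=[20]
6: 0x14b (blk 20, set 0) → VC-HIT  vc=[12]
7: 0x78 (blk 7, set 3) → L1-HIT  vc=[12]
8: 0xc4 (blk 12, set 0) → VC-HIT  vc=[20]
9: 0x7e (blk 7, set 3) → L1-HIT  vc=[20]
10: 0x17c (blk 23, set 3) → MISS  vc=[20, 7]
11: 0x10d (blk 16, set 0) → MISS  vc=[20, 7, 12]
12: 0x147 (blk 20, set 0) → VC-HIT  vc=[16, 7, 12]

VC = [16, 7, 12]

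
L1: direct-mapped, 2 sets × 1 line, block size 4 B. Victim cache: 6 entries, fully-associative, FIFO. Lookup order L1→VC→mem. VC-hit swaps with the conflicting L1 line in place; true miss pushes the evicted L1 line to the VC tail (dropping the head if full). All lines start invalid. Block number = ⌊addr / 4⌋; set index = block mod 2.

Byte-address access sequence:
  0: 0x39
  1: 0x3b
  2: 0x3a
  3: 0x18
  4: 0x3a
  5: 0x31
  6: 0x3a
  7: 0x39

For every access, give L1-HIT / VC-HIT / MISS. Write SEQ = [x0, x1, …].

SEQ = [MISS, L1-HIT, L1-HIT, MISS, VC-HIT, MISS, VC-HIT, L1-HIT]

  [0] addr=0x39 blk=14 s=0: MISS | VC []
  [1] addr=0x3b blk=14 s=0: L1-HIT | VC []
  [2] addr=0x3a blk=14 s=0: L1-HIT | VC []
  [3] addr=0x18 blk=6 s=0: MISS | VC [14]
  [4] addr=0x3a blk=14 s=0: VC-HIT | VC [6]
  [5] addr=0x31 blk=12 s=0: MISS | VC [6, 14]
  [6] addr=0x3a blk=14 s=0: VC-HIT | VC [6, 12]
  [7] addr=0x39 blk=14 s=0: L1-HIT | VC [6, 12]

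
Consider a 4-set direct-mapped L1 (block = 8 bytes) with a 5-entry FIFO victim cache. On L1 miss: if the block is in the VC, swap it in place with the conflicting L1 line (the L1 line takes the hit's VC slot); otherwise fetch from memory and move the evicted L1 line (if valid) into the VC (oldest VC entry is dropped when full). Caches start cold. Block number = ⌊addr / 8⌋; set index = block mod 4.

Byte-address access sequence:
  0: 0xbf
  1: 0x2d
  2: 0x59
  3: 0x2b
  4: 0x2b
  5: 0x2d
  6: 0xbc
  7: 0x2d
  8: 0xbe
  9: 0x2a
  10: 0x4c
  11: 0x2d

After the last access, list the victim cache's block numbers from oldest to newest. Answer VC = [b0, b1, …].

VC = [11, 9]

#0 0xbf→b23/s3 MISS; vc=[]
#1 0x2d→b5/s1 MISS; vc=[]
#2 0x59→b11/s3 MISS; vc=[23]
#3 0x2b→b5/s1 L1-HIT; vc=[23]
#4 0x2b→b5/s1 L1-HIT; vc=[23]
#5 0x2d→b5/s1 L1-HIT; vc=[23]
#6 0xbc→b23/s3 VC-HIT; vc=[11]
#7 0x2d→b5/s1 L1-HIT; vc=[11]
#8 0xbe→b23/s3 L1-HIT; vc=[11]
#9 0x2a→b5/s1 L1-HIT; vc=[11]
#10 0x4c→b9/s1 MISS; vc=[11,5]
#11 0x2d→b5/s1 VC-HIT; vc=[11,9]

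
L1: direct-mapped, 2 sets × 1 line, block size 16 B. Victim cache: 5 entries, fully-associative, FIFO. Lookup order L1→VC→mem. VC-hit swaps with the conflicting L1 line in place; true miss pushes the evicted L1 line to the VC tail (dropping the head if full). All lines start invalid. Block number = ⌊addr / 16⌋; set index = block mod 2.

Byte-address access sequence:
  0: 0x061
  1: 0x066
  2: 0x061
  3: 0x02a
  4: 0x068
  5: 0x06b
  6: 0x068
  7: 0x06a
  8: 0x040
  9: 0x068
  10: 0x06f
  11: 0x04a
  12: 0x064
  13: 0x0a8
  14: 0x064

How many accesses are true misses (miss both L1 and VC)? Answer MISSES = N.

#0 0x61→b6/s0 MISS; vc=[]
#1 0x66→b6/s0 L1-HIT; vc=[]
#2 0x61→b6/s0 L1-HIT; vc=[]
#3 0x2a→b2/s0 MISS; vc=[6]
#4 0x68→b6/s0 VC-HIT; vc=[2]
#5 0x6b→b6/s0 L1-HIT; vc=[2]
#6 0x68→b6/s0 L1-HIT; vc=[2]
#7 0x6a→b6/s0 L1-HIT; vc=[2]
#8 0x40→b4/s0 MISS; vc=[2,6]
#9 0x68→b6/s0 VC-HIT; vc=[2,4]
#10 0x6f→b6/s0 L1-HIT; vc=[2,4]
#11 0x4a→b4/s0 VC-HIT; vc=[2,6]
#12 0x64→b6/s0 VC-HIT; vc=[2,4]
#13 0xa8→b10/s0 MISS; vc=[2,4,6]
#14 0x64→b6/s0 VC-HIT; vc=[2,4,10]

MISSES = 4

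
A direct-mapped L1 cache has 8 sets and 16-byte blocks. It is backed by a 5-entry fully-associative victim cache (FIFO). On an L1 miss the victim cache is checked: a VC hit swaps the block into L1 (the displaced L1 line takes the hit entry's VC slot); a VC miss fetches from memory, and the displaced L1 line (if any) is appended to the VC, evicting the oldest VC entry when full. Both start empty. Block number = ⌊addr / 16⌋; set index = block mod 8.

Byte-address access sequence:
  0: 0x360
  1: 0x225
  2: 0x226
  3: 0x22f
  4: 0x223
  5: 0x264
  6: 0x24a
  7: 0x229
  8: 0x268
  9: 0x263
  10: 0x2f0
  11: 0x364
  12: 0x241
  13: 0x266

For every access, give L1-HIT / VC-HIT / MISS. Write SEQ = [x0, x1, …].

0: 0x360 (blk 54, set 6) → MISS  vc=[]
1: 0x225 (blk 34, set 2) → MISS  vc=[]
2: 0x226 (blk 34, set 2) → L1-HIT  vc=[]
3: 0x22f (blk 34, set 2) → L1-HIT  vc=[]
4: 0x223 (blk 34, set 2) → L1-HIT  vc=[]
5: 0x264 (blk 38, set 6) → MISS  vc=[54]
6: 0x24a (blk 36, set 4) → MISS  vc=[54]
7: 0x229 (blk 34, set 2) → L1-HIT  vc=[54]
8: 0x268 (blk 38, set 6) → L1-HIT  vc=[54]
9: 0x263 (blk 38, set 6) → L1-HIT  vc=[54]
10: 0x2f0 (blk 47, set 7) → MISS  vc=[54]
11: 0x364 (blk 54, set 6) → VC-HIT  vc=[38]
12: 0x241 (blk 36, set 4) → L1-HIT  vc=[38]
13: 0x266 (blk 38, set 6) → VC-HIT  vc=[54]

SEQ = [MISS, MISS, L1-HIT, L1-HIT, L1-HIT, MISS, MISS, L1-HIT, L1-HIT, L1-HIT, MISS, VC-HIT, L1-HIT, VC-HIT]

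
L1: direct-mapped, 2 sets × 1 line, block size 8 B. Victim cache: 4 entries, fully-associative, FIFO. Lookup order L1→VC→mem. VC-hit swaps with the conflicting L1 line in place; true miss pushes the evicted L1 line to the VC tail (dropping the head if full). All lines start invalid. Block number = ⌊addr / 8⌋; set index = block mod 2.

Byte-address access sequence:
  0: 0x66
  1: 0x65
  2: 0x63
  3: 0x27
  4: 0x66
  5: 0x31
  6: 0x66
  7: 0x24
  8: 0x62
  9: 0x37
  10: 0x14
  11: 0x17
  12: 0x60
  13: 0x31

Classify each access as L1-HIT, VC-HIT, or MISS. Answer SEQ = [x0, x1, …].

SEQ = [MISS, L1-HIT, L1-HIT, MISS, VC-HIT, MISS, VC-HIT, VC-HIT, VC-HIT, VC-HIT, MISS, L1-HIT, VC-HIT, VC-HIT]

#0 0x66→b12/s0 MISS; vc=[]
#1 0x65→b12/s0 L1-HIT; vc=[]
#2 0x63→b12/s0 L1-HIT; vc=[]
#3 0x27→b4/s0 MISS; vc=[12]
#4 0x66→b12/s0 VC-HIT; vc=[4]
#5 0x31→b6/s0 MISS; vc=[4,12]
#6 0x66→b12/s0 VC-HIT; vc=[4,6]
#7 0x24→b4/s0 VC-HIT; vc=[12,6]
#8 0x62→b12/s0 VC-HIT; vc=[4,6]
#9 0x37→b6/s0 VC-HIT; vc=[4,12]
#10 0x14→b2/s0 MISS; vc=[4,12,6]
#11 0x17→b2/s0 L1-HIT; vc=[4,12,6]
#12 0x60→b12/s0 VC-HIT; vc=[4,2,6]
#13 0x31→b6/s0 VC-HIT; vc=[4,2,12]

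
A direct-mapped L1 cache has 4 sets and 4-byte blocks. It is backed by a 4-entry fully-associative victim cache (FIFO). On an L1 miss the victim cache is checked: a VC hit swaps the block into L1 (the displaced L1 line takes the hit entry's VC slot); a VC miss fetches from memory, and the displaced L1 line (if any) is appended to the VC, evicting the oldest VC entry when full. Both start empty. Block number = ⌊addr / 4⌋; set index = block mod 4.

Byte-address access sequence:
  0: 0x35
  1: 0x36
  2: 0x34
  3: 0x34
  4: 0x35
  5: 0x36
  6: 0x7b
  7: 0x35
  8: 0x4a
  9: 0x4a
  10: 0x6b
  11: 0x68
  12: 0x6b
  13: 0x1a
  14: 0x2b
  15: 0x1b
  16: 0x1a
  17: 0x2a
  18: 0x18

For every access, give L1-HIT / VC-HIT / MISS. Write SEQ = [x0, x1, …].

  [0] addr=0x35 blk=13 s=1: MISS | VC []
  [1] addr=0x36 blk=13 s=1: L1-HIT | VC []
  [2] addr=0x34 blk=13 s=1: L1-HIT | VC []
  [3] addr=0x34 blk=13 s=1: L1-HIT | VC []
  [4] addr=0x35 blk=13 s=1: L1-HIT | VC []
  [5] addr=0x36 blk=13 s=1: L1-HIT | VC []
  [6] addr=0x7b blk=30 s=2: MISS | VC []
  [7] addr=0x35 blk=13 s=1: L1-HIT | VC []
  [8] addr=0x4a blk=18 s=2: MISS | VC [30]
  [9] addr=0x4a blk=18 s=2: L1-HIT | VC [30]
  [10] addr=0x6b blk=26 s=2: MISS | VC [30, 18]
  [11] addr=0x68 blk=26 s=2: L1-HIT | VC [30, 18]
  [12] addr=0x6b blk=26 s=2: L1-HIT | VC [30, 18]
  [13] addr=0x1a blk=6 s=2: MISS | VC [30, 18, 26]
  [14] addr=0x2b blk=10 s=2: MISS | VC [30, 18, 26, 6]
  [15] addr=0x1b blk=6 s=2: VC-HIT | VC [30, 18, 26, 10]
  [16] addr=0x1a blk=6 s=2: L1-HIT | VC [30, 18, 26, 10]
  [17] addr=0x2a blk=10 s=2: VC-HIT | VC [30, 18, 26, 6]
  [18] addr=0x18 blk=6 s=2: VC-HIT | VC [30, 18, 26, 10]

SEQ = [MISS, L1-HIT, L1-HIT, L1-HIT, L1-HIT, L1-HIT, MISS, L1-HIT, MISS, L1-HIT, MISS, L1-HIT, L1-HIT, MISS, MISS, VC-HIT, L1-HIT, VC-HIT, VC-HIT]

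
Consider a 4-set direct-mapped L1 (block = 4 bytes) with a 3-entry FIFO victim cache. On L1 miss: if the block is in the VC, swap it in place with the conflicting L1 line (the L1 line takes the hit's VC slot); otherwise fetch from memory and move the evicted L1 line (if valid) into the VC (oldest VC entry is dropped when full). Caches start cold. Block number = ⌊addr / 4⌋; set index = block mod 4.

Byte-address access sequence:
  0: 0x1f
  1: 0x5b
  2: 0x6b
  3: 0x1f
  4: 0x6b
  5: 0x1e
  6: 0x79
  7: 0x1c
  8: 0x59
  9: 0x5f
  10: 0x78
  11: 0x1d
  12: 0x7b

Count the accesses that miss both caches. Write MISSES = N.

MISSES = 5

0: 0x1f (blk 7, set 3) → MISS  vc=[]
1: 0x5b (blk 22, set 2) → MISS  vc=[]
2: 0x6b (blk 26, set 2) → MISS  vc=[22]
3: 0x1f (blk 7, set 3) → L1-HIT  vc=[22]
4: 0x6b (blk 26, set 2) → L1-HIT  vc=[22]
5: 0x1e (blk 7, set 3) → L1-HIT  vc=[22]
6: 0x79 (blk 30, set 2) → MISS  vc=[22, 26]
7: 0x1c (blk 7, set 3) → L1-HIT  vc=[22, 26]
8: 0x59 (blk 22, set 2) → VC-HIT  vc=[30, 26]
9: 0x5f (blk 23, set 3) → MISS  vc=[30, 26, 7]
10: 0x78 (blk 30, set 2) → VC-HIT  vc=[22, 26, 7]
11: 0x1d (blk 7, set 3) → VC-HIT  vc=[22, 26, 23]
12: 0x7b (blk 30, set 2) → L1-HIT  vc=[22, 26, 23]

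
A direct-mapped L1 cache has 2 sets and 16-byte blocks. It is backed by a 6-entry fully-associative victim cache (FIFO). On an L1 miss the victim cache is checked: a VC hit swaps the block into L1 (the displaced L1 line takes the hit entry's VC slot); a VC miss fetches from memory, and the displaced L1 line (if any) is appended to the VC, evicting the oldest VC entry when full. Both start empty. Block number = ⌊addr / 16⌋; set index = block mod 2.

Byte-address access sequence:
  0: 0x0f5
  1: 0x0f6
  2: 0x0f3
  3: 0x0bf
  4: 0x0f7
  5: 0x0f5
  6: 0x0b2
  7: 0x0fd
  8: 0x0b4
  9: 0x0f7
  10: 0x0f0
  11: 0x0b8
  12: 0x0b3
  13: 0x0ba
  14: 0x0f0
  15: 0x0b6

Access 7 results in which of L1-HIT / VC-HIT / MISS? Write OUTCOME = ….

OUTCOME = VC-HIT

#0 0xf5→b15/s1 MISS; vc=[]
#1 0xf6→b15/s1 L1-HIT; vc=[]
#2 0xf3→b15/s1 L1-HIT; vc=[]
#3 0xbf→b11/s1 MISS; vc=[15]
#4 0xf7→b15/s1 VC-HIT; vc=[11]
#5 0xf5→b15/s1 L1-HIT; vc=[11]
#6 0xb2→b11/s1 VC-HIT; vc=[15]
#7 0xfd→b15/s1 VC-HIT; vc=[11]
#8 0xb4→b11/s1 VC-HIT; vc=[15]
#9 0xf7→b15/s1 VC-HIT; vc=[11]
#10 0xf0→b15/s1 L1-HIT; vc=[11]
#11 0xb8→b11/s1 VC-HIT; vc=[15]
#12 0xb3→b11/s1 L1-HIT; vc=[15]
#13 0xba→b11/s1 L1-HIT; vc=[15]
#14 0xf0→b15/s1 VC-HIT; vc=[11]
#15 0xb6→b11/s1 VC-HIT; vc=[15]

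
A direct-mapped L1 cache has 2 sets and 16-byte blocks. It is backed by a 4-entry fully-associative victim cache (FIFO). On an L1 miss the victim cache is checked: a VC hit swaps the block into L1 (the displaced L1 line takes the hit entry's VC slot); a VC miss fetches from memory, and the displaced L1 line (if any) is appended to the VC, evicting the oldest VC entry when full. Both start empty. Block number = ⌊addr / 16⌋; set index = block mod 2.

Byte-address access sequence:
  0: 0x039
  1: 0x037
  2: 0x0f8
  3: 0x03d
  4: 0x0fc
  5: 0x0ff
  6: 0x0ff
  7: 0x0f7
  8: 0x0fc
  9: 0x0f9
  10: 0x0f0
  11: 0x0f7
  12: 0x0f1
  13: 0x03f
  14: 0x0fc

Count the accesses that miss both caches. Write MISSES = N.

MISSES = 2

  [0] addr=0x39 blk=3 s=1: MISS | VC []
  [1] addr=0x37 blk=3 s=1: L1-HIT | VC []
  [2] addr=0xf8 blk=15 s=1: MISS | VC [3]
  [3] addr=0x3d blk=3 s=1: VC-HIT | VC [15]
  [4] addr=0xfc blk=15 s=1: VC-HIT | VC [3]
  [5] addr=0xff blk=15 s=1: L1-HIT | VC [3]
  [6] addr=0xff blk=15 s=1: L1-HIT | VC [3]
  [7] addr=0xf7 blk=15 s=1: L1-HIT | VC [3]
  [8] addr=0xfc blk=15 s=1: L1-HIT | VC [3]
  [9] addr=0xf9 blk=15 s=1: L1-HIT | VC [3]
  [10] addr=0xf0 blk=15 s=1: L1-HIT | VC [3]
  [11] addr=0xf7 blk=15 s=1: L1-HIT | VC [3]
  [12] addr=0xf1 blk=15 s=1: L1-HIT | VC [3]
  [13] addr=0x3f blk=3 s=1: VC-HIT | VC [15]
  [14] addr=0xfc blk=15 s=1: VC-HIT | VC [3]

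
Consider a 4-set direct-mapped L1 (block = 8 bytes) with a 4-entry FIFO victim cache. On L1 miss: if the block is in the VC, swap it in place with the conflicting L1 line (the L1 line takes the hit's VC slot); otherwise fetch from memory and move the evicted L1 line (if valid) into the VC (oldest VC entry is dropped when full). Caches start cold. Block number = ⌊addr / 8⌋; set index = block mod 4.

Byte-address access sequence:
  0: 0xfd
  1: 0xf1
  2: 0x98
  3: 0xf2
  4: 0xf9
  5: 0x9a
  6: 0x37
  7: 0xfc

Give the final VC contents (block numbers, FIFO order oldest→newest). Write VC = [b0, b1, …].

0: 0xfd (blk 31, set 3) → MISS  vc=[]
1: 0xf1 (blk 30, set 2) → MISS  vc=[]
2: 0x98 (blk 19, set 3) → MISS  vc=[31]
3: 0xf2 (blk 30, set 2) → L1-HIT  vc=[31]
4: 0xf9 (blk 31, set 3) → VC-HIT  vc=[19]
5: 0x9a (blk 19, set 3) → VC-HIT  vc=[31]
6: 0x37 (blk 6, set 2) → MISS  vc=[31, 30]
7: 0xfc (blk 31, set 3) → VC-HIT  vc=[19, 30]

VC = [19, 30]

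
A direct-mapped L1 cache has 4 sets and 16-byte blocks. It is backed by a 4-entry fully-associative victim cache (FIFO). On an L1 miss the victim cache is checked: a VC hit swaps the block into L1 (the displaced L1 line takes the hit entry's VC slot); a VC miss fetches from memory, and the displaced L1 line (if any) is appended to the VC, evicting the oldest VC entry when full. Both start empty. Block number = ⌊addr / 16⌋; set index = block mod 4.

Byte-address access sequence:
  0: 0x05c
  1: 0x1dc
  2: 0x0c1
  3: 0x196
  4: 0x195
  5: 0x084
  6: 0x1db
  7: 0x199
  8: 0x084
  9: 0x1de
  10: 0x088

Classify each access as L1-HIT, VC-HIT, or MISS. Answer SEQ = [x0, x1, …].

SEQ = [MISS, MISS, MISS, MISS, L1-HIT, MISS, VC-HIT, VC-HIT, L1-HIT, VC-HIT, L1-HIT]

  [0] addr=0x5c blk=5 s=1: MISS | VC []
  [1] addr=0x1dc blk=29 s=1: MISS | VC [5]
  [2] addr=0xc1 blk=12 s=0: MISS | VC [5]
  [3] addr=0x196 blk=25 s=1: MISS | VC [5, 29]
  [4] addr=0x195 blk=25 s=1: L1-HIT | VC [5, 29]
  [5] addr=0x84 blk=8 s=0: MISS | VC [5, 29, 12]
  [6] addr=0x1db blk=29 s=1: VC-HIT | VC [5, 25, 12]
  [7] addr=0x199 blk=25 s=1: VC-HIT | VC [5, 29, 12]
  [8] addr=0x84 blk=8 s=0: L1-HIT | VC [5, 29, 12]
  [9] addr=0x1de blk=29 s=1: VC-HIT | VC [5, 25, 12]
  [10] addr=0x88 blk=8 s=0: L1-HIT | VC [5, 25, 12]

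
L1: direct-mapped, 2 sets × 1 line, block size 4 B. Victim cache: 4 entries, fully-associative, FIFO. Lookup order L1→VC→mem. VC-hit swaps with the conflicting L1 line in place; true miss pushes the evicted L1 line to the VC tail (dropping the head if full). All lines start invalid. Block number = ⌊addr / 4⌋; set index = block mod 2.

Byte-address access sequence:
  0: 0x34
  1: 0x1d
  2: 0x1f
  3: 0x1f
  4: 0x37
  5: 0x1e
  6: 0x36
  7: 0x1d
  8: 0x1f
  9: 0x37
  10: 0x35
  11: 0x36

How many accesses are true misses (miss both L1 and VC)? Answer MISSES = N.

#0 0x34→b13/s1 MISS; vc=[]
#1 0x1d→b7/s1 MISS; vc=[13]
#2 0x1f→b7/s1 L1-HIT; vc=[13]
#3 0x1f→b7/s1 L1-HIT; vc=[13]
#4 0x37→b13/s1 VC-HIT; vc=[7]
#5 0x1e→b7/s1 VC-HIT; vc=[13]
#6 0x36→b13/s1 VC-HIT; vc=[7]
#7 0x1d→b7/s1 VC-HIT; vc=[13]
#8 0x1f→b7/s1 L1-HIT; vc=[13]
#9 0x37→b13/s1 VC-HIT; vc=[7]
#10 0x35→b13/s1 L1-HIT; vc=[7]
#11 0x36→b13/s1 L1-HIT; vc=[7]

MISSES = 2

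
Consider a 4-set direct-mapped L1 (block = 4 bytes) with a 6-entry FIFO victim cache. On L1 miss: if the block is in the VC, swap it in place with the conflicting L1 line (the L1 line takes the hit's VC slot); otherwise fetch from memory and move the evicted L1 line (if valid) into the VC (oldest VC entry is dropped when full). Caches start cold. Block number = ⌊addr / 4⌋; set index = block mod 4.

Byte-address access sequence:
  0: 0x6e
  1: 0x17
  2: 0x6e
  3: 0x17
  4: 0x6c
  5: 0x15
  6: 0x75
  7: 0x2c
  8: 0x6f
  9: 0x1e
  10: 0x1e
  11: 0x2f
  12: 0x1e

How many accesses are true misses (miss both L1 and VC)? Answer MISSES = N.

MISSES = 5

0: 0x6e (blk 27, set 3) → MISS  vc=[]
1: 0x17 (blk 5, set 1) → MISS  vc=[]
2: 0x6e (blk 27, set 3) → L1-HIT  vc=[]
3: 0x17 (blk 5, set 1) → L1-HIT  vc=[]
4: 0x6c (blk 27, set 3) → L1-HIT  vc=[]
5: 0x15 (blk 5, set 1) → L1-HIT  vc=[]
6: 0x75 (blk 29, set 1) → MISS  vc=[5]
7: 0x2c (blk 11, set 3) → MISS  vc=[5, 27]
8: 0x6f (blk 27, set 3) → VC-HIT  vc=[5, 11]
9: 0x1e (blk 7, set 3) → MISS  vc=[5, 11, 27]
10: 0x1e (blk 7, set 3) → L1-HIT  vc=[5, 11, 27]
11: 0x2f (blk 11, set 3) → VC-HIT  vc=[5, 7, 27]
12: 0x1e (blk 7, set 3) → VC-HIT  vc=[5, 11, 27]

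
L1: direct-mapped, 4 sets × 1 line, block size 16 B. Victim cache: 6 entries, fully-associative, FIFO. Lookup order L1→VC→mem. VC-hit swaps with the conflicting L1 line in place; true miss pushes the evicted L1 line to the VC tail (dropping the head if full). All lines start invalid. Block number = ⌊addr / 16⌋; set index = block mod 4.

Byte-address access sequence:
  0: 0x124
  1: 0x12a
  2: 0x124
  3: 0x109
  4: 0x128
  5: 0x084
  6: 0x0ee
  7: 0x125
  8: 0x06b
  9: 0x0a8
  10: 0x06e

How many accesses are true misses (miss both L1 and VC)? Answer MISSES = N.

MISSES = 6

0: 0x124 (blk 18, set 2) → MISS  vc=[]
1: 0x12a (blk 18, set 2) → L1-HIT  vc=[]
2: 0x124 (blk 18, set 2) → L1-HIT  vc=[]
3: 0x109 (blk 16, set 0) → MISS  vc=[]
4: 0x128 (blk 18, set 2) → L1-HIT  vc=[]
5: 0x84 (blk 8, set 0) → MISS  vc=[16]
6: 0xee (blk 14, set 2) → MISS  vc=[16, 18]
7: 0x125 (blk 18, set 2) → VC-HIT  vc=[16, 14]
8: 0x6b (blk 6, set 2) → MISS  vc=[16, 14, 18]
9: 0xa8 (blk 10, set 2) → MISS  vc=[16, 14, 18, 6]
10: 0x6e (blk 6, set 2) → VC-HIT  vc=[16, 14, 18, 10]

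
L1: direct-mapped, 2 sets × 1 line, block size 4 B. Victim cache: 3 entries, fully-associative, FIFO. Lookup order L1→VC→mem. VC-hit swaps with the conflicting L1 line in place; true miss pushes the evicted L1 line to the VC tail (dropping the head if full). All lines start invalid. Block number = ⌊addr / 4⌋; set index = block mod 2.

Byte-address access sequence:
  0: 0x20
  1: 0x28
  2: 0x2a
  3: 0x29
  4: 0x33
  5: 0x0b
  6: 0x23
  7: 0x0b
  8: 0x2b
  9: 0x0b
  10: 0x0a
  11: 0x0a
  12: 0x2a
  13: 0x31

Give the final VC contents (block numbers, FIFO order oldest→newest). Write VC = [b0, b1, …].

VC = [8, 2, 10]

#0 0x20→b8/s0 MISS; vc=[]
#1 0x28→b10/s0 MISS; vc=[8]
#2 0x2a→b10/s0 L1-HIT; vc=[8]
#3 0x29→b10/s0 L1-HIT; vc=[8]
#4 0x33→b12/s0 MISS; vc=[8,10]
#5 0xb→b2/s0 MISS; vc=[8,10,12]
#6 0x23→b8/s0 VC-HIT; vc=[2,10,12]
#7 0xb→b2/s0 VC-HIT; vc=[8,10,12]
#8 0x2b→b10/s0 VC-HIT; vc=[8,2,12]
#9 0xb→b2/s0 VC-HIT; vc=[8,10,12]
#10 0xa→b2/s0 L1-HIT; vc=[8,10,12]
#11 0xa→b2/s0 L1-HIT; vc=[8,10,12]
#12 0x2a→b10/s0 VC-HIT; vc=[8,2,12]
#13 0x31→b12/s0 VC-HIT; vc=[8,2,10]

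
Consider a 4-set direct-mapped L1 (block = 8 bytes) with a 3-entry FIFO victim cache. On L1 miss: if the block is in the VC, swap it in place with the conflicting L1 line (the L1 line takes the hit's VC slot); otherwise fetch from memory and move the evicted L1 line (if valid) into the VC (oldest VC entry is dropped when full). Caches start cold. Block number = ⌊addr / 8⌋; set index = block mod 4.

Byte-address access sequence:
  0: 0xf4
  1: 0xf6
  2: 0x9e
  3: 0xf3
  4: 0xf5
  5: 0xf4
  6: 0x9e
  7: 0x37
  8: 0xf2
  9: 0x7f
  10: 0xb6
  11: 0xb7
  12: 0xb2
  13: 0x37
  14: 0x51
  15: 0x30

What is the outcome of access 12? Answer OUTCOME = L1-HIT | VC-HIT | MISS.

  [0] addr=0xf4 blk=30 s=2: MISS | VC []
  [1] addr=0xf6 blk=30 s=2: L1-HIT | VC []
  [2] addr=0x9e blk=19 s=3: MISS | VC []
  [3] addr=0xf3 blk=30 s=2: L1-HIT | VC []
  [4] addr=0xf5 blk=30 s=2: L1-HIT | VC []
  [5] addr=0xf4 blk=30 s=2: L1-HIT | VC []
  [6] addr=0x9e blk=19 s=3: L1-HIT | VC []
  [7] addr=0x37 blk=6 s=2: MISS | VC [30]
  [8] addr=0xf2 blk=30 s=2: VC-HIT | VC [6]
  [9] addr=0x7f blk=15 s=3: MISS | VC [6, 19]
  [10] addr=0xb6 blk=22 s=2: MISS | VC [6, 19, 30]
  [11] addr=0xb7 blk=22 s=2: L1-HIT | VC [6, 19, 30]
  [12] addr=0xb2 blk=22 s=2: L1-HIT | VC [6, 19, 30]
  [13] addr=0x37 blk=6 s=2: VC-HIT | VC [22, 19, 30]
  [14] addr=0x51 blk=10 s=2: MISS | VC [19, 30, 6]
  [15] addr=0x30 blk=6 s=2: VC-HIT | VC [19, 30, 10]

OUTCOME = L1-HIT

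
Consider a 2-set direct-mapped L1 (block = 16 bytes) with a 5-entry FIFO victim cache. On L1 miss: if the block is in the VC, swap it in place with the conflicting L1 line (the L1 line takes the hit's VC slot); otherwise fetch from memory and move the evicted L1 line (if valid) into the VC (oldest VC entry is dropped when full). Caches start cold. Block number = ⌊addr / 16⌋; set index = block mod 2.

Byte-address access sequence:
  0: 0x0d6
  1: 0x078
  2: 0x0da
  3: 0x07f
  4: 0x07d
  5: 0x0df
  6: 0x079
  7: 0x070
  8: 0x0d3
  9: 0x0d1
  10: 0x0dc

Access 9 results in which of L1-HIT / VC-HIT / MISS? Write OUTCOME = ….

  [0] addr=0xd6 blk=13 s=1: MISS | VC []
  [1] addr=0x78 blk=7 s=1: MISS | VC [13]
  [2] addr=0xda blk=13 s=1: VC-HIT | VC [7]
  [3] addr=0x7f blk=7 s=1: VC-HIT | VC [13]
  [4] addr=0x7d blk=7 s=1: L1-HIT | VC [13]
  [5] addr=0xdf blk=13 s=1: VC-HIT | VC [7]
  [6] addr=0x79 blk=7 s=1: VC-HIT | VC [13]
  [7] addr=0x70 blk=7 s=1: L1-HIT | VC [13]
  [8] addr=0xd3 blk=13 s=1: VC-HIT | VC [7]
  [9] addr=0xd1 blk=13 s=1: L1-HIT | VC [7]
  [10] addr=0xdc blk=13 s=1: L1-HIT | VC [7]

OUTCOME = L1-HIT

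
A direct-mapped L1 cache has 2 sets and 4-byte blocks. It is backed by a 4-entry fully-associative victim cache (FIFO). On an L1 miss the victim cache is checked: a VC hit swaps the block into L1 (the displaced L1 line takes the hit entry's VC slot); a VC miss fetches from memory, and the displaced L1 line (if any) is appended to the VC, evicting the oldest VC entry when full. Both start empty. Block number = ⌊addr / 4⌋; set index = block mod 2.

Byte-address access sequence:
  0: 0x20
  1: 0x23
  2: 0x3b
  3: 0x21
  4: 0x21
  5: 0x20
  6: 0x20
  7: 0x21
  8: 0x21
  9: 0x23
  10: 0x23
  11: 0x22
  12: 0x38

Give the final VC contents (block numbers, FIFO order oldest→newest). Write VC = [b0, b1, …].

VC = [8]

0: 0x20 (blk 8, set 0) → MISS  vc=[]
1: 0x23 (blk 8, set 0) → L1-HIT  vc=[]
2: 0x3b (blk 14, set 0) → MISS  vc=[8]
3: 0x21 (blk 8, set 0) → VC-HIT  vc=[14]
4: 0x21 (blk 8, set 0) → L1-HIT  vc=[14]
5: 0x20 (blk 8, set 0) → L1-HIT  vc=[14]
6: 0x20 (blk 8, set 0) → L1-HIT  vc=[14]
7: 0x21 (blk 8, set 0) → L1-HIT  vc=[14]
8: 0x21 (blk 8, set 0) → L1-HIT  vc=[14]
9: 0x23 (blk 8, set 0) → L1-HIT  vc=[14]
10: 0x23 (blk 8, set 0) → L1-HIT  vc=[14]
11: 0x22 (blk 8, set 0) → L1-HIT  vc=[14]
12: 0x38 (blk 14, set 0) → VC-HIT  vc=[8]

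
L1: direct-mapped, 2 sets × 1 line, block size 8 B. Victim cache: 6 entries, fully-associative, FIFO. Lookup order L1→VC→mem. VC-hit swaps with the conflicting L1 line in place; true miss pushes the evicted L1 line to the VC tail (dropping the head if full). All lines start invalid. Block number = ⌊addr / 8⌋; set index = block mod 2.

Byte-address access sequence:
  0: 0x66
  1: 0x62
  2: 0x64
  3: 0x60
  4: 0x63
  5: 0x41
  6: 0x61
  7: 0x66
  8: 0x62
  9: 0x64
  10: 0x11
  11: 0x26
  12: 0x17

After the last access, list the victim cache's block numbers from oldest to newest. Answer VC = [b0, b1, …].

  [0] addr=0x66 blk=12 s=0: MISS | VC []
  [1] addr=0x62 blk=12 s=0: L1-HIT | VC []
  [2] addr=0x64 blk=12 s=0: L1-HIT | VC []
  [3] addr=0x60 blk=12 s=0: L1-HIT | VC []
  [4] addr=0x63 blk=12 s=0: L1-HIT | VC []
  [5] addr=0x41 blk=8 s=0: MISS | VC [12]
  [6] addr=0x61 blk=12 s=0: VC-HIT | VC [8]
  [7] addr=0x66 blk=12 s=0: L1-HIT | VC [8]
  [8] addr=0x62 blk=12 s=0: L1-HIT | VC [8]
  [9] addr=0x64 blk=12 s=0: L1-HIT | VC [8]
  [10] addr=0x11 blk=2 s=0: MISS | VC [8, 12]
  [11] addr=0x26 blk=4 s=0: MISS | VC [8, 12, 2]
  [12] addr=0x17 blk=2 s=0: VC-HIT | VC [8, 12, 4]

VC = [8, 12, 4]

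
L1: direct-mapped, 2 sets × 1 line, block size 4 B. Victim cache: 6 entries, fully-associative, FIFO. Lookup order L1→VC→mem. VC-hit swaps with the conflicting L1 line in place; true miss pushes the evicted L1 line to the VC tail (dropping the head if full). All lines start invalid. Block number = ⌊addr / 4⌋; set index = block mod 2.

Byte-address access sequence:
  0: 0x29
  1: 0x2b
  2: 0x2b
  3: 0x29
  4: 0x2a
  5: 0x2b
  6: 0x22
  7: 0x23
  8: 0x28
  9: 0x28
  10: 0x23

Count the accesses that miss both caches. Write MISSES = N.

#0 0x29→b10/s0 MISS; vc=[]
#1 0x2b→b10/s0 L1-HIT; vc=[]
#2 0x2b→b10/s0 L1-HIT; vc=[]
#3 0x29→b10/s0 L1-HIT; vc=[]
#4 0x2a→b10/s0 L1-HIT; vc=[]
#5 0x2b→b10/s0 L1-HIT; vc=[]
#6 0x22→b8/s0 MISS; vc=[10]
#7 0x23→b8/s0 L1-HIT; vc=[10]
#8 0x28→b10/s0 VC-HIT; vc=[8]
#9 0x28→b10/s0 L1-HIT; vc=[8]
#10 0x23→b8/s0 VC-HIT; vc=[10]

MISSES = 2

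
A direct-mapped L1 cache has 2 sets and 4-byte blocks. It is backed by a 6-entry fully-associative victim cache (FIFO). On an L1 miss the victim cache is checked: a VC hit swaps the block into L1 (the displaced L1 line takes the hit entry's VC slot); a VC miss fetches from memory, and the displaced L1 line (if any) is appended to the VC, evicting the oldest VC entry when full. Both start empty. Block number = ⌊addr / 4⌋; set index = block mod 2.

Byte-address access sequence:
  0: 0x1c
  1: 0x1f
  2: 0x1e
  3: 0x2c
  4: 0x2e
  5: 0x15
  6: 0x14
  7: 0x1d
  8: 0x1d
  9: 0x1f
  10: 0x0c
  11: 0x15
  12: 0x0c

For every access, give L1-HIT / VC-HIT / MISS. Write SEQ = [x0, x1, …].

SEQ = [MISS, L1-HIT, L1-HIT, MISS, L1-HIT, MISS, L1-HIT, VC-HIT, L1-HIT, L1-HIT, MISS, VC-HIT, VC-HIT]

  [0] addr=0x1c blk=7 s=1: MISS | VC []
  [1] addr=0x1f blk=7 s=1: L1-HIT | VC []
  [2] addr=0x1e blk=7 s=1: L1-HIT | VC []
  [3] addr=0x2c blk=11 s=1: MISS | VC [7]
  [4] addr=0x2e blk=11 s=1: L1-HIT | VC [7]
  [5] addr=0x15 blk=5 s=1: MISS | VC [7, 11]
  [6] addr=0x14 blk=5 s=1: L1-HIT | VC [7, 11]
  [7] addr=0x1d blk=7 s=1: VC-HIT | VC [5, 11]
  [8] addr=0x1d blk=7 s=1: L1-HIT | VC [5, 11]
  [9] addr=0x1f blk=7 s=1: L1-HIT | VC [5, 11]
  [10] addr=0xc blk=3 s=1: MISS | VC [5, 11, 7]
  [11] addr=0x15 blk=5 s=1: VC-HIT | VC [3, 11, 7]
  [12] addr=0xc blk=3 s=1: VC-HIT | VC [5, 11, 7]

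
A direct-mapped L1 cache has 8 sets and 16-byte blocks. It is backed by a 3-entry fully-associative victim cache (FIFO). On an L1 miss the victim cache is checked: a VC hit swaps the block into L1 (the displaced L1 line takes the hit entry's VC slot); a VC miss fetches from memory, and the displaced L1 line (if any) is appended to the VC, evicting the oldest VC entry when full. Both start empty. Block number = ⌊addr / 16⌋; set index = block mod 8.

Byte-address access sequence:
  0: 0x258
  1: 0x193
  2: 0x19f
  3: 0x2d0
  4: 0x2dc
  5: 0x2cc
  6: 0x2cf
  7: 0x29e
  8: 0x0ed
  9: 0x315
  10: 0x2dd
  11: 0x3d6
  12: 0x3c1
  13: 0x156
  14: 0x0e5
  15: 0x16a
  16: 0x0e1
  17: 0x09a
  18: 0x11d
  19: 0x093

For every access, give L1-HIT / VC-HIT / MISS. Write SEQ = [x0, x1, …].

  [0] addr=0x258 blk=37 s=5: MISS | VC []
  [1] addr=0x193 blk=25 s=1: MISS | VC []
  [2] addr=0x19f blk=25 s=1: L1-HIT | VC []
  [3] addr=0x2d0 blk=45 s=5: MISS | VC [37]
  [4] addr=0x2dc blk=45 s=5: L1-HIT | VC [37]
  [5] addr=0x2cc blk=44 s=4: MISS | VC [37]
  [6] addr=0x2cf blk=44 s=4: L1-HIT | VC [37]
  [7] addr=0x29e blk=41 s=1: MISS | VC [37, 25]
  [8] addr=0xed blk=14 s=6: MISS | VC [37, 25]
  [9] addr=0x315 blk=49 s=1: MISS | VC [37, 25, 41]
  [10] addr=0x2dd blk=45 s=5: L1-HIT | VC [37, 25, 41]
  [11] addr=0x3d6 blk=61 s=5: MISS | VC [25, 41, 45]
  [12] addr=0x3c1 blk=60 s=4: MISS | VC [41, 45, 44]
  [13] addr=0x156 blk=21 s=5: MISS | VC [45, 44, 61]
  [14] addr=0xe5 blk=14 s=6: L1-HIT | VC [45, 44, 61]
  [15] addr=0x16a blk=22 s=6: MISS | VC [44, 61, 14]
  [16] addr=0xe1 blk=14 s=6: VC-HIT | VC [44, 61, 22]
  [17] addr=0x9a blk=9 s=1: MISS | VC [61, 22, 49]
  [18] addr=0x11d blk=17 s=1: MISS | VC [22, 49, 9]
  [19] addr=0x93 blk=9 s=1: VC-HIT | VC [22, 49, 17]

SEQ = [MISS, MISS, L1-HIT, MISS, L1-HIT, MISS, L1-HIT, MISS, MISS, MISS, L1-HIT, MISS, MISS, MISS, L1-HIT, MISS, VC-HIT, MISS, MISS, VC-HIT]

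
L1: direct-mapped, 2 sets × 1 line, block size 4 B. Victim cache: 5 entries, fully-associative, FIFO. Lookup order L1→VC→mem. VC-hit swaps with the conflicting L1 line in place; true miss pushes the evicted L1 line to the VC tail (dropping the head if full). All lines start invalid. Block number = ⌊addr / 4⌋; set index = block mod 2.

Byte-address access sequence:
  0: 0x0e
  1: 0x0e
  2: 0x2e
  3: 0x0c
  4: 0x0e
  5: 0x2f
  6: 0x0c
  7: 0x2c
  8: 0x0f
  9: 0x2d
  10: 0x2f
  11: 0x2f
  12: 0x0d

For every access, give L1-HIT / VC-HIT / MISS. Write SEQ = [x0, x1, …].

#0 0xe→b3/s1 MISS; vc=[]
#1 0xe→b3/s1 L1-HIT; vc=[]
#2 0x2e→b11/s1 MISS; vc=[3]
#3 0xc→b3/s1 VC-HIT; vc=[11]
#4 0xe→b3/s1 L1-HIT; vc=[11]
#5 0x2f→b11/s1 VC-HIT; vc=[3]
#6 0xc→b3/s1 VC-HIT; vc=[11]
#7 0x2c→b11/s1 VC-HIT; vc=[3]
#8 0xf→b3/s1 VC-HIT; vc=[11]
#9 0x2d→b11/s1 VC-HIT; vc=[3]
#10 0x2f→b11/s1 L1-HIT; vc=[3]
#11 0x2f→b11/s1 L1-HIT; vc=[3]
#12 0xd→b3/s1 VC-HIT; vc=[11]

SEQ = [MISS, L1-HIT, MISS, VC-HIT, L1-HIT, VC-HIT, VC-HIT, VC-HIT, VC-HIT, VC-HIT, L1-HIT, L1-HIT, VC-HIT]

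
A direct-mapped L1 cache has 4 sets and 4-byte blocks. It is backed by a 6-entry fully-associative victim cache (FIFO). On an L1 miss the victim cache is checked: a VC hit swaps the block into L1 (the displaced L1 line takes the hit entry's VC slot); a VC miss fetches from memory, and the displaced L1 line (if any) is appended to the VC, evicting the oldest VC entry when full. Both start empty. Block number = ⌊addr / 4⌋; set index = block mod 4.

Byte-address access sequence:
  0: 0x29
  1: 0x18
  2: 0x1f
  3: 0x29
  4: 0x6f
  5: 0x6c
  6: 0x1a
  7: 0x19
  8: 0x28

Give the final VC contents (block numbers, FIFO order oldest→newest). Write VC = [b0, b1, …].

0: 0x29 (blk 10, set 2) → MISS  vc=[]
1: 0x18 (blk 6, set 2) → MISS  vc=[10]
2: 0x1f (blk 7, set 3) → MISS  vc=[10]
3: 0x29 (blk 10, set 2) → VC-HIT  vc=[6]
4: 0x6f (blk 27, set 3) → MISS  vc=[6, 7]
5: 0x6c (blk 27, set 3) → L1-HIT  vc=[6, 7]
6: 0x1a (blk 6, set 2) → VC-HIT  vc=[10, 7]
7: 0x19 (blk 6, set 2) → L1-HIT  vc=[10, 7]
8: 0x28 (blk 10, set 2) → VC-HIT  vc=[6, 7]

VC = [6, 7]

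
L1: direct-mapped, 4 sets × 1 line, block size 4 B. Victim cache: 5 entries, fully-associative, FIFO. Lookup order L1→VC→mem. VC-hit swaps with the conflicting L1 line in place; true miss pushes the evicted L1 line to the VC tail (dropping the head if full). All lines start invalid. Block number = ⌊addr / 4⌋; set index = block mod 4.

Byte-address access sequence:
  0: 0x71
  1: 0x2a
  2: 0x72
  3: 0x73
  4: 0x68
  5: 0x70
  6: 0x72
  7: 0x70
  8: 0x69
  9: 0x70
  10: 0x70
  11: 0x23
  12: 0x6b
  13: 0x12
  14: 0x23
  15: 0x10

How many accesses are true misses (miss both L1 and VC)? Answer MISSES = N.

MISSES = 5

  [0] addr=0x71 blk=28 s=0: MISS | VC []
  [1] addr=0x2a blk=10 s=2: MISS | VC []
  [2] addr=0x72 blk=28 s=0: L1-HIT | VC []
  [3] addr=0x73 blk=28 s=0: L1-HIT | VC []
  [4] addr=0x68 blk=26 s=2: MISS | VC [10]
  [5] addr=0x70 blk=28 s=0: L1-HIT | VC [10]
  [6] addr=0x72 blk=28 s=0: L1-HIT | VC [10]
  [7] addr=0x70 blk=28 s=0: L1-HIT | VC [10]
  [8] addr=0x69 blk=26 s=2: L1-HIT | VC [10]
  [9] addr=0x70 blk=28 s=0: L1-HIT | VC [10]
  [10] addr=0x70 blk=28 s=0: L1-HIT | VC [10]
  [11] addr=0x23 blk=8 s=0: MISS | VC [10, 28]
  [12] addr=0x6b blk=26 s=2: L1-HIT | VC [10, 28]
  [13] addr=0x12 blk=4 s=0: MISS | VC [10, 28, 8]
  [14] addr=0x23 blk=8 s=0: VC-HIT | VC [10, 28, 4]
  [15] addr=0x10 blk=4 s=0: VC-HIT | VC [10, 28, 8]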